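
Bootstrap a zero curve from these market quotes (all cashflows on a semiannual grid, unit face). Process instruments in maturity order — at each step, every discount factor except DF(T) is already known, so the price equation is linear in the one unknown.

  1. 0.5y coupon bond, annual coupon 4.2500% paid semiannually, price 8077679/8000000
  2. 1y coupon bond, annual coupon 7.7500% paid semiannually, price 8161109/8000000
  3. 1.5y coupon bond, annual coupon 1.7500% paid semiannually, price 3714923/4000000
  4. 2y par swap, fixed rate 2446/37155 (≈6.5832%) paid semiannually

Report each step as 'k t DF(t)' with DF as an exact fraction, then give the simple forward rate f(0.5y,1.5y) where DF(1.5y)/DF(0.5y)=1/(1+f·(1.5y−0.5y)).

1 1/2 9887/10000
2 1 2363/2500
3 3/2 9039/10000
4 2 8777/10000
f(0.5y,1.5y) = ((9887/10000)/(9039/10000) − 1)/(1) = 848/9039 ≈ 9.3816%

step 1 [0.5y] bond c/2=17/800: DF=(8077679/8000000 − 17/800·(0))/(1+17/800) = 9887/10000 ≈ 0.988700
step 2 [1y] bond c/2=31/800: DF=(8161109/8000000 − 31/800·(0.988700))/(1+31/800) = 2363/2500 ≈ 0.945200
step 3 [1.5y] bond c/2=7/800: DF=(3714923/4000000 − 7/800·(0.988700+0.945200))/(1+7/800) = 9039/10000 ≈ 0.903900
step 4 [2y] swap r/2=1223/37155: DF=(1 − 1223/37155·(0.988700+0.945200+0.903900))/(1+1223/37155) = 8777/10000 ≈ 0.877700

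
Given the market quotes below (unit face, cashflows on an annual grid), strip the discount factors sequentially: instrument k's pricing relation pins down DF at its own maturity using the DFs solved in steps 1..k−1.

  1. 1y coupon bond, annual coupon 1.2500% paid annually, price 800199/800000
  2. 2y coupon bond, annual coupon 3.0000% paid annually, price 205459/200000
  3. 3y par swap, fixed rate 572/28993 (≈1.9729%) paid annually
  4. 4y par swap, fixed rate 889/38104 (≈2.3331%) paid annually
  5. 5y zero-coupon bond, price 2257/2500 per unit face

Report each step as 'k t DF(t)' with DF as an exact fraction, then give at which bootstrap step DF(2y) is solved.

step 1 [1y] bond c/1=1/80: DF=(800199/800000 − 1/80·(0))/(1+1/80) = 9879/10000 ≈ 0.987900
step 2 [2y] bond c/1=3/100: DF=(205459/200000 − 3/100·(0.987900))/(1+3/100) = 4843/5000 ≈ 0.968600
step 3 [3y] swap r/1=572/28993: DF=(1 − 572/28993·(0.987900+0.968600))/(1+572/28993) = 2357/2500 ≈ 0.942800
step 4 [4y] swap r/1=889/38104: DF=(1 − 889/38104·(0.987900+0.968600+0.942800))/(1+889/38104) = 9111/10000 ≈ 0.911100
step 5 [5y] zero: DF = P = 2257/2500 ≈ 0.902800

1 1 9879/10000
2 2 4843/5000
3 3 2357/2500
4 4 9111/10000
5 5 2257/2500
DF(2y) is solved at step 2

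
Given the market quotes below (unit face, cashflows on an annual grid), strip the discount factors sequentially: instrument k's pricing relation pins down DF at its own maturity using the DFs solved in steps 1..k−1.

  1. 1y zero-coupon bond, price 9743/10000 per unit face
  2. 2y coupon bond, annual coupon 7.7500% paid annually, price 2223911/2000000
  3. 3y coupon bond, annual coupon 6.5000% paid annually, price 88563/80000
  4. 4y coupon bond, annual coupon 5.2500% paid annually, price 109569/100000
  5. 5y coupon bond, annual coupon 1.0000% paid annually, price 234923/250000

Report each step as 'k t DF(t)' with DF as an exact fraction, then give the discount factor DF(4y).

step 1 [1y] zero: DF = P = 9743/10000 ≈ 0.974300
step 2 [2y] bond c/1=31/400: DF=(2223911/2000000 − 31/400·(0.974300))/(1+31/400) = 9619/10000 ≈ 0.961900
step 3 [3y] bond c/1=13/200: DF=(88563/80000 − 13/200·(0.974300+0.961900))/(1+13/200) = 9213/10000 ≈ 0.921300
step 4 [4y] bond c/1=21/400: DF=(109569/100000 − 21/400·(0.974300+0.961900+0.921300))/(1+21/400) = 1797/2000 ≈ 0.898500
step 5 [5y] bond c/1=1/100: DF=(234923/250000 − 1/100·(0.974300+0.961900+0.921300+0.898500))/(1+1/100) = 2233/2500 ≈ 0.893200

1 1 9743/10000
2 2 9619/10000
3 3 9213/10000
4 4 1797/2000
5 5 2233/2500
DF(4y) = 1797/2000 ≈ 0.898500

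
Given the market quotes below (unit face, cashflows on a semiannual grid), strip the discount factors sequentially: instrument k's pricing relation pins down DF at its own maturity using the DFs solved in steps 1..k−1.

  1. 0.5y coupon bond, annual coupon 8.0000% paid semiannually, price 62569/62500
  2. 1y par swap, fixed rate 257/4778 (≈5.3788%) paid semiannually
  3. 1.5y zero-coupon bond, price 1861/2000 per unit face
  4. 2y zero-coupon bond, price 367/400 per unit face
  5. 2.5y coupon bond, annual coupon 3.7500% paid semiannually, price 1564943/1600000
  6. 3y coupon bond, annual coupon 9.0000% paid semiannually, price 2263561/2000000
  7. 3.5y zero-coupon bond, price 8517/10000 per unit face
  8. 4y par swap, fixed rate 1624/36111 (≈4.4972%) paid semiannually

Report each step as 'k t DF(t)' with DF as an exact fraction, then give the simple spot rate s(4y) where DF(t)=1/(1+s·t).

1 1/2 4813/5000
2 1 4743/5000
3 3/2 1861/2000
4 2 367/400
5 5/2 8909/10000
6 3 2207/2500
7 7/2 8517/10000
8 4 1047/1250
s(4y) = (1/(1047/1250) − 1)/(4) = 203/4188 ≈ 4.8472%

step 1 [0.5y] bond c/2=1/25: DF=(62569/62500 − 1/25·(0))/(1+1/25) = 4813/5000 ≈ 0.962600
step 2 [1y] swap r/2=257/9556: DF=(1 − 257/9556·(0.962600))/(1+257/9556) = 4743/5000 ≈ 0.948600
step 3 [1.5y] zero: DF = P = 1861/2000 ≈ 0.930500
step 4 [2y] zero: DF = P = 367/400 ≈ 0.917500
step 5 [2.5y] bond c/2=3/160: DF=(1564943/1600000 − 3/160·(0.962600+0.948600+0.930500+0.917500))/(1+3/160) = 8909/10000 ≈ 0.890900
step 6 [3y] bond c/2=9/200: DF=(2263561/2000000 − 9/200·(0.962600+0.948600+0.930500+0.917500+0.890900))/(1+9/200) = 2207/2500 ≈ 0.882800
step 7 [3.5y] zero: DF = P = 8517/10000 ≈ 0.851700
step 8 [4y] swap r/2=812/36111: DF=(1 − 812/36111·(0.962600+0.948600+0.930500+0.917500+0.890900+0.882800+0.851700))/(1+812/36111) = 1047/1250 ≈ 0.837600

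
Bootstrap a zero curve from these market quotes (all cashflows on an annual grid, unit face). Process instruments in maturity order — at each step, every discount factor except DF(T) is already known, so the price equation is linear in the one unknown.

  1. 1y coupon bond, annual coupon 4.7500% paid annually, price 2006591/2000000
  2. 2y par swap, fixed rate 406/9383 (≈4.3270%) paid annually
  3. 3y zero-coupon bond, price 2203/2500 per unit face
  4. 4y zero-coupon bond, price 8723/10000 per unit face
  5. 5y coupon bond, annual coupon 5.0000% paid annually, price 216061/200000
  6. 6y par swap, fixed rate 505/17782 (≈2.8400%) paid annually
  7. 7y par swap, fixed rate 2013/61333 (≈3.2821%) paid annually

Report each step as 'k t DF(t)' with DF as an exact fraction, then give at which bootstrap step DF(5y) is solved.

step 1 [1y] bond c/1=19/400: DF=(2006591/2000000 − 19/400·(0))/(1+19/400) = 4789/5000 ≈ 0.957800
step 2 [2y] swap r/1=406/9383: DF=(1 − 406/9383·(0.957800))/(1+406/9383) = 2297/2500 ≈ 0.918800
step 3 [3y] zero: DF = P = 2203/2500 ≈ 0.881200
step 4 [4y] zero: DF = P = 8723/10000 ≈ 0.872300
step 5 [5y] bond c/1=1/20: DF=(216061/200000 − 1/20·(0.957800+0.918800+0.881200+0.872300))/(1+1/20) = 107/125 ≈ 0.856000
step 6 [6y] swap r/1=505/17782: DF=(1 − 505/17782·(0.957800+0.918800+0.881200+0.872300+0.856000))/(1+505/17782) = 1697/2000 ≈ 0.848500
step 7 [7y] swap r/1=2013/61333: DF=(1 − 2013/61333·(0.957800+0.918800+0.881200+0.872300+0.856000+0.848500))/(1+2013/61333) = 7987/10000 ≈ 0.798700

1 1 4789/5000
2 2 2297/2500
3 3 2203/2500
4 4 8723/10000
5 5 107/125
6 6 1697/2000
7 7 7987/10000
DF(5y) is solved at step 5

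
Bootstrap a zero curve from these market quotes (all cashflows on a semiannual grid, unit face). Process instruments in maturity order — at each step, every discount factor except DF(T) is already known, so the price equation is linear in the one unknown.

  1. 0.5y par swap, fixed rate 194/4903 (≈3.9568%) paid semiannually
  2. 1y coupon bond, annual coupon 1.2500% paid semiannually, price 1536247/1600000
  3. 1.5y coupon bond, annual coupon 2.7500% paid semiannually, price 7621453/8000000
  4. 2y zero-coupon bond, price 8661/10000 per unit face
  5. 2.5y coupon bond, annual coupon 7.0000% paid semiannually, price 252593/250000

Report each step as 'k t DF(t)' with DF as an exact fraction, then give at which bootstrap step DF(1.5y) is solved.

1 1/2 4903/5000
2 1 9481/10000
3 3/2 571/625
4 2 8661/10000
5 5/2 2127/2500
DF(1.5y) is solved at step 3

step 1 [0.5y] swap r/2=97/4903: DF=(1 − 97/4903·(0))/(1+97/4903) = 4903/5000 ≈ 0.980600
step 2 [1y] bond c/2=1/160: DF=(1536247/1600000 − 1/160·(0.980600))/(1+1/160) = 9481/10000 ≈ 0.948100
step 3 [1.5y] bond c/2=11/800: DF=(7621453/8000000 − 11/800·(0.980600+0.948100))/(1+11/800) = 571/625 ≈ 0.913600
step 4 [2y] zero: DF = P = 8661/10000 ≈ 0.866100
step 5 [2.5y] bond c/2=7/200: DF=(252593/250000 − 7/200·(0.980600+0.948100+0.913600+0.866100))/(1+7/200) = 2127/2500 ≈ 0.850800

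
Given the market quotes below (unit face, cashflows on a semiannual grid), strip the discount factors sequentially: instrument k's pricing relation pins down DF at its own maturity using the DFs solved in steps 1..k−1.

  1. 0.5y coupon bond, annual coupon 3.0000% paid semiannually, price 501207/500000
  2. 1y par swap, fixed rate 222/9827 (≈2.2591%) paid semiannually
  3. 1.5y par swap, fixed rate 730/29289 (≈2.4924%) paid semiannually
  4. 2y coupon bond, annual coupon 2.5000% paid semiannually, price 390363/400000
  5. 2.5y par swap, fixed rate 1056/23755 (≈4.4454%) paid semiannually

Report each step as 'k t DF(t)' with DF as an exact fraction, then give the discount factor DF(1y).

step 1 [0.5y] bond c/2=3/200: DF=(501207/500000 − 3/200·(0))/(1+3/200) = 2469/2500 ≈ 0.987600
step 2 [1y] swap r/2=111/9827: DF=(1 − 111/9827·(0.987600))/(1+111/9827) = 4889/5000 ≈ 0.977800
step 3 [1.5y] swap r/2=365/29289: DF=(1 − 365/29289·(0.987600+0.977800))/(1+365/29289) = 1927/2000 ≈ 0.963500
step 4 [2y] bond c/2=1/80: DF=(390363/400000 − 1/80·(0.987600+0.977800+0.963500))/(1+1/80) = 9277/10000 ≈ 0.927700
step 5 [2.5y] swap r/2=528/23755: DF=(1 − 528/23755·(0.987600+0.977800+0.963500+0.927700))/(1+528/23755) = 559/625 ≈ 0.894400

1 1/2 2469/2500
2 1 4889/5000
3 3/2 1927/2000
4 2 9277/10000
5 5/2 559/625
DF(1y) = 4889/5000 ≈ 0.977800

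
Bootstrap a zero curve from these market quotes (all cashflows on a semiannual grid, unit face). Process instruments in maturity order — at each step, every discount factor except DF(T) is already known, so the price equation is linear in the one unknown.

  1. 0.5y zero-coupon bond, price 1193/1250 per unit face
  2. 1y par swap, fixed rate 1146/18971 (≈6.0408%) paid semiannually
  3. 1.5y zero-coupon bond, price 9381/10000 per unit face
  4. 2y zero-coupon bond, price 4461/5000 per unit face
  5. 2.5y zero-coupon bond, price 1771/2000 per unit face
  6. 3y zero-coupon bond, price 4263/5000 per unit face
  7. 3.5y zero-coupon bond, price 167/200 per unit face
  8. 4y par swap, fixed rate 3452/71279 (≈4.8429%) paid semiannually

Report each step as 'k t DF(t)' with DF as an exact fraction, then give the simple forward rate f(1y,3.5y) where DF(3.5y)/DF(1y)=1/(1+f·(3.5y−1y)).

step 1 [0.5y] zero: DF = P = 1193/1250 ≈ 0.954400
step 2 [1y] swap r/2=573/18971: DF=(1 − 573/18971·(0.954400))/(1+573/18971) = 9427/10000 ≈ 0.942700
step 3 [1.5y] zero: DF = P = 9381/10000 ≈ 0.938100
step 4 [2y] zero: DF = P = 4461/5000 ≈ 0.892200
step 5 [2.5y] zero: DF = P = 1771/2000 ≈ 0.885500
step 6 [3y] zero: DF = P = 4263/5000 ≈ 0.852600
step 7 [3.5y] zero: DF = P = 167/200 ≈ 0.835000
step 8 [4y] swap r/2=1726/71279: DF=(1 − 1726/71279·(0.954400+0.942700+0.938100+0.892200+0.885500+0.852600+0.835000))/(1+1726/71279) = 4137/5000 ≈ 0.827400

1 1/2 1193/1250
2 1 9427/10000
3 3/2 9381/10000
4 2 4461/5000
5 5/2 1771/2000
6 3 4263/5000
7 7/2 167/200
8 4 4137/5000
f(1y,3.5y) = ((9427/10000)/(167/200) − 1)/(5/2) = 1077/20875 ≈ 5.1593%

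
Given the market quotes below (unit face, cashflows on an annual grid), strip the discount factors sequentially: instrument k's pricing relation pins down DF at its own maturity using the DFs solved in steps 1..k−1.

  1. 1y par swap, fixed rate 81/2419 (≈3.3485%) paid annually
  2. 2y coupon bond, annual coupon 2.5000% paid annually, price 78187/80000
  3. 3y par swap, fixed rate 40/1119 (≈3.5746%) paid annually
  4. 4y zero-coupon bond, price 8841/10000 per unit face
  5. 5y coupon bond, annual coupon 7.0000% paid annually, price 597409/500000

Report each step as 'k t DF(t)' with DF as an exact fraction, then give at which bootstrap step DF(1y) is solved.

step 1 [1y] swap r/1=81/2419: DF=(1 − 81/2419·(0))/(1+81/2419) = 2419/2500 ≈ 0.967600
step 2 [2y] bond c/1=1/40: DF=(78187/80000 − 1/40·(0.967600))/(1+1/40) = 9299/10000 ≈ 0.929900
step 3 [3y] swap r/1=40/1119: DF=(1 − 40/1119·(0.967600+0.929900))/(1+40/1119) = 9/10 ≈ 0.900000
step 4 [4y] zero: DF = P = 8841/10000 ≈ 0.884100
step 5 [5y] bond c/1=7/100: DF=(597409/500000 − 7/100·(0.967600+0.929900+0.900000+0.884100))/(1+7/100) = 4379/5000 ≈ 0.875800

1 1 2419/2500
2 2 9299/10000
3 3 9/10
4 4 8841/10000
5 5 4379/5000
DF(1y) is solved at step 1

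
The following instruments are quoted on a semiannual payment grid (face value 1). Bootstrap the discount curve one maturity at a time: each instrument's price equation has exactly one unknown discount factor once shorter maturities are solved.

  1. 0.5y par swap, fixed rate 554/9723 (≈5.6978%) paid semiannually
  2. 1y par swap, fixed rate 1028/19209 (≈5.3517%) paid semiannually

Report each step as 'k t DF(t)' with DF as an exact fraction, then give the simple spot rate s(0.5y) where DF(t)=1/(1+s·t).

step 1 [0.5y] swap r/2=277/9723: DF=(1 − 277/9723·(0))/(1+277/9723) = 9723/10000 ≈ 0.972300
step 2 [1y] swap r/2=514/19209: DF=(1 − 514/19209·(0.972300))/(1+514/19209) = 4743/5000 ≈ 0.948600

1 1/2 9723/10000
2 1 4743/5000
s(0.5y) = (1/(9723/10000) − 1)/(1/2) = 554/9723 ≈ 5.6978%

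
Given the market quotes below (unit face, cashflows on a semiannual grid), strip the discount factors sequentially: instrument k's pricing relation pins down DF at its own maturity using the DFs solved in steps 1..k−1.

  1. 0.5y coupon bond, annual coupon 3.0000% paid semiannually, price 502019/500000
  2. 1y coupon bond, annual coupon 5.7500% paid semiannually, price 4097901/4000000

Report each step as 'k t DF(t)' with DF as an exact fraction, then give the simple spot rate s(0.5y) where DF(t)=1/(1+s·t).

step 1 [0.5y] bond c/2=3/200: DF=(502019/500000 − 3/200·(0))/(1+3/200) = 2473/2500 ≈ 0.989200
step 2 [1y] bond c/2=23/800: DF=(4097901/4000000 − 23/800·(0.989200))/(1+23/800) = 4841/5000 ≈ 0.968200

1 1/2 2473/2500
2 1 4841/5000
s(0.5y) = (1/(2473/2500) − 1)/(1/2) = 54/2473 ≈ 2.1836%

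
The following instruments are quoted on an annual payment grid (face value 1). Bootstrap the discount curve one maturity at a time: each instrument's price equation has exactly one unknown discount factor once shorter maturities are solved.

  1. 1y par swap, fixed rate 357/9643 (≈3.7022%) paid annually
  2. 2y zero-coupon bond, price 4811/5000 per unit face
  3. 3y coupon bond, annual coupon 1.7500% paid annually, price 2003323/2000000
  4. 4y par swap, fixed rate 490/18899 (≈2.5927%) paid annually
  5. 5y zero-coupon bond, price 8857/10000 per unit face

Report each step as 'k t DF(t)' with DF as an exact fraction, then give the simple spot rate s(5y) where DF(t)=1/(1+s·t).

1 1 9643/10000
2 2 4811/5000
3 3 9513/10000
4 4 451/500
5 5 8857/10000
s(5y) = (1/(8857/10000) − 1)/(5) = 1143/44285 ≈ 2.5810%

step 1 [1y] swap r/1=357/9643: DF=(1 − 357/9643·(0))/(1+357/9643) = 9643/10000 ≈ 0.964300
step 2 [2y] zero: DF = P = 4811/5000 ≈ 0.962200
step 3 [3y] bond c/1=7/400: DF=(2003323/2000000 − 7/400·(0.964300+0.962200))/(1+7/400) = 9513/10000 ≈ 0.951300
step 4 [4y] swap r/1=490/18899: DF=(1 − 490/18899·(0.964300+0.962200+0.951300))/(1+490/18899) = 451/500 ≈ 0.902000
step 5 [5y] zero: DF = P = 8857/10000 ≈ 0.885700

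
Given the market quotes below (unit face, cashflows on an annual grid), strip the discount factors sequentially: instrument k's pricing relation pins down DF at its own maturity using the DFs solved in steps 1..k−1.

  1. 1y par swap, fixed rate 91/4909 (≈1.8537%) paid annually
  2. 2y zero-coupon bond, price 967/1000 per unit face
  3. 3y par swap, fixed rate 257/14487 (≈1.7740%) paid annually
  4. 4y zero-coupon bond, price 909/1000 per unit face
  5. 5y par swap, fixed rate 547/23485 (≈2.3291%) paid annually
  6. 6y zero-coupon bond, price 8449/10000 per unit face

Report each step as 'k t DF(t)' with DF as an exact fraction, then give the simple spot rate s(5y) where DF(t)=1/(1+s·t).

1 1 4909/5000
2 2 967/1000
3 3 4743/5000
4 4 909/1000
5 5 4453/5000
6 6 8449/10000
s(5y) = (1/(4453/5000) − 1)/(5) = 547/22265 ≈ 2.4568%

step 1 [1y] swap r/1=91/4909: DF=(1 − 91/4909·(0))/(1+91/4909) = 4909/5000 ≈ 0.981800
step 2 [2y] zero: DF = P = 967/1000 ≈ 0.967000
step 3 [3y] swap r/1=257/14487: DF=(1 − 257/14487·(0.981800+0.967000))/(1+257/14487) = 4743/5000 ≈ 0.948600
step 4 [4y] zero: DF = P = 909/1000 ≈ 0.909000
step 5 [5y] swap r/1=547/23485: DF=(1 − 547/23485·(0.981800+0.967000+0.948600+0.909000))/(1+547/23485) = 4453/5000 ≈ 0.890600
step 6 [6y] zero: DF = P = 8449/10000 ≈ 0.844900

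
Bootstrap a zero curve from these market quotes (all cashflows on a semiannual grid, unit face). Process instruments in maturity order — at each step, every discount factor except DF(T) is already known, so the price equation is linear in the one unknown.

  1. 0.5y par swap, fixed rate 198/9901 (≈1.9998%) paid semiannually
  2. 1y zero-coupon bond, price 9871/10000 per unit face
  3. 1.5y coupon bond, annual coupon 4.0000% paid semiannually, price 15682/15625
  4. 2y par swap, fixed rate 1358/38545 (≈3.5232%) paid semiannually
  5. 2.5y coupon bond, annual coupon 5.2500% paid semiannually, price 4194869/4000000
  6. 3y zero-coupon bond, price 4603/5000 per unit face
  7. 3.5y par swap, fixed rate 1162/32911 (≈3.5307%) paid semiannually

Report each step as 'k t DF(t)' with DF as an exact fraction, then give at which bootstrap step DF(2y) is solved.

step 1 [0.5y] swap r/2=99/9901: DF=(1 − 99/9901·(0))/(1+99/9901) = 9901/10000 ≈ 0.990100
step 2 [1y] zero: DF = P = 9871/10000 ≈ 0.987100
step 3 [1.5y] bond c/2=1/50: DF=(15682/15625 − 1/50·(0.990100+0.987100))/(1+1/50) = 2363/2500 ≈ 0.945200
step 4 [2y] swap r/2=679/38545: DF=(1 − 679/38545·(0.990100+0.987100+0.945200))/(1+679/38545) = 9321/10000 ≈ 0.932100
step 5 [2.5y] bond c/2=21/800: DF=(4194869/4000000 − 21/800·(0.990100+0.987100+0.945200+0.932100))/(1+21/800) = 9233/10000 ≈ 0.923300
step 6 [3y] zero: DF = P = 4603/5000 ≈ 0.920600
step 7 [3.5y] swap r/2=581/32911: DF=(1 − 581/32911·(0.990100+0.987100+0.945200+0.932100+0.923300+0.920600))/(1+581/32911) = 4419/5000 ≈ 0.883800

1 1/2 9901/10000
2 1 9871/10000
3 3/2 2363/2500
4 2 9321/10000
5 5/2 9233/10000
6 3 4603/5000
7 7/2 4419/5000
DF(2y) is solved at step 4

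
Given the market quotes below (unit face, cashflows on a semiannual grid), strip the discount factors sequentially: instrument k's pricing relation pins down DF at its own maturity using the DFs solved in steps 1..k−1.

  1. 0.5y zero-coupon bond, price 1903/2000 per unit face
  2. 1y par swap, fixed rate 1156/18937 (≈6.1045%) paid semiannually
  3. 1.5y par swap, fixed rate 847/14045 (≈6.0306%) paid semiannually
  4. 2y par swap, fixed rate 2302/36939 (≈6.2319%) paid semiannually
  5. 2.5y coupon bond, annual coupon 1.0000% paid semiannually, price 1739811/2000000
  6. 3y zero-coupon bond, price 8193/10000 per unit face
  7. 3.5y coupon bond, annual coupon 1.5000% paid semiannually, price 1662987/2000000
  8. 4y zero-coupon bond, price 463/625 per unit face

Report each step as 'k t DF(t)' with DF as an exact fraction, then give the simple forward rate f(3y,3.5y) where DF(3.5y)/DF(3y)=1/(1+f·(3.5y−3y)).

1 1/2 1903/2000
2 1 4711/5000
3 3/2 9153/10000
4 2 8849/10000
5 5/2 1059/1250
6 3 8193/10000
7 7/2 3927/5000
8 4 463/625
f(3y,3.5y) = ((8193/10000)/(3927/5000) − 1)/(1/2) = 113/1309 ≈ 8.6325%

step 1 [0.5y] zero: DF = P = 1903/2000 ≈ 0.951500
step 2 [1y] swap r/2=578/18937: DF=(1 − 578/18937·(0.951500))/(1+578/18937) = 4711/5000 ≈ 0.942200
step 3 [1.5y] swap r/2=847/28090: DF=(1 − 847/28090·(0.951500+0.942200))/(1+847/28090) = 9153/10000 ≈ 0.915300
step 4 [2y] swap r/2=1151/36939: DF=(1 − 1151/36939·(0.951500+0.942200+0.915300))/(1+1151/36939) = 8849/10000 ≈ 0.884900
step 5 [2.5y] bond c/2=1/200: DF=(1739811/2000000 − 1/200·(0.951500+0.942200+0.915300+0.884900))/(1+1/200) = 1059/1250 ≈ 0.847200
step 6 [3y] zero: DF = P = 8193/10000 ≈ 0.819300
step 7 [3.5y] bond c/2=3/400: DF=(1662987/2000000 − 3/400·(0.951500+0.942200+0.915300+0.884900+0.847200+0.819300))/(1+3/400) = 3927/5000 ≈ 0.785400
step 8 [4y] zero: DF = P = 463/625 ≈ 0.740800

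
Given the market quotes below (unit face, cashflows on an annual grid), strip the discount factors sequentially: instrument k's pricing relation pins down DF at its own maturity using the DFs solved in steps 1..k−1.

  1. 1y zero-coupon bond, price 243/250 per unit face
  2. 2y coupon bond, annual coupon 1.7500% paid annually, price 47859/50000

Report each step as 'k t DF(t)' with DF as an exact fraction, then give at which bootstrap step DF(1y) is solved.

1 1 243/250
2 2 231/250
DF(1y) is solved at step 1

step 1 [1y] zero: DF = P = 243/250 ≈ 0.972000
step 2 [2y] bond c/1=7/400: DF=(47859/50000 − 7/400·(0.972000))/(1+7/400) = 231/250 ≈ 0.924000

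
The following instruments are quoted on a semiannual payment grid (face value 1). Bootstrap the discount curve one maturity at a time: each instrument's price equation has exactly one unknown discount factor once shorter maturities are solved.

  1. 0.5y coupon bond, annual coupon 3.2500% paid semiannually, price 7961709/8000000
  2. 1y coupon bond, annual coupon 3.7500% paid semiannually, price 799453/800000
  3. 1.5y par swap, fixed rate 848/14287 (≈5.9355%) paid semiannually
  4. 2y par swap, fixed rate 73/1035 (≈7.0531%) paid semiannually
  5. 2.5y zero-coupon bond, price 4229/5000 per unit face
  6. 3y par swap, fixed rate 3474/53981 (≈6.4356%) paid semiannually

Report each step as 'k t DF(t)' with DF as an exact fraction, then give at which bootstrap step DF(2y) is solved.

1 1/2 9793/10000
2 1 9629/10000
3 3/2 572/625
4 2 4343/5000
5 5/2 4229/5000
6 3 8263/10000
DF(2y) is solved at step 4

step 1 [0.5y] bond c/2=13/800: DF=(7961709/8000000 − 13/800·(0))/(1+13/800) = 9793/10000 ≈ 0.979300
step 2 [1y] bond c/2=3/160: DF=(799453/800000 − 3/160·(0.979300))/(1+3/160) = 9629/10000 ≈ 0.962900
step 3 [1.5y] swap r/2=424/14287: DF=(1 − 424/14287·(0.979300+0.962900))/(1+424/14287) = 572/625 ≈ 0.915200
step 4 [2y] swap r/2=73/2070: DF=(1 − 73/2070·(0.979300+0.962900+0.915200))/(1+73/2070) = 4343/5000 ≈ 0.868600
step 5 [2.5y] zero: DF = P = 4229/5000 ≈ 0.845800
step 6 [3y] swap r/2=1737/53981: DF=(1 − 1737/53981·(0.979300+0.962900+0.915200+0.868600+0.845800))/(1+1737/53981) = 8263/10000 ≈ 0.826300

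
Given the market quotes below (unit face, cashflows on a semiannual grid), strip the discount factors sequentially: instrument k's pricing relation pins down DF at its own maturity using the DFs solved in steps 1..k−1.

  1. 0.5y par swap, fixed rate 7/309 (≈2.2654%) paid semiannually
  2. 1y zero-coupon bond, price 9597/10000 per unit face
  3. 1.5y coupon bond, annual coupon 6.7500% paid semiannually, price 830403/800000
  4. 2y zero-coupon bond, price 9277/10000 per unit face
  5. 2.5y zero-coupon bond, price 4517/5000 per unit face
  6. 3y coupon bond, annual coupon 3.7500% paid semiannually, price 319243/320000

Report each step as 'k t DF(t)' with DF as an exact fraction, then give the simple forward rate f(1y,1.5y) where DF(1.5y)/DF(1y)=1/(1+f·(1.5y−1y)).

step 1 [0.5y] swap r/2=7/618: DF=(1 − 7/618·(0))/(1+7/618) = 618/625 ≈ 0.988800
step 2 [1y] zero: DF = P = 9597/10000 ≈ 0.959700
step 3 [1.5y] bond c/2=27/800: DF=(830403/800000 − 27/800·(0.988800+0.959700))/(1+27/800) = 1881/2000 ≈ 0.940500
step 4 [2y] zero: DF = P = 9277/10000 ≈ 0.927700
step 5 [2.5y] zero: DF = P = 4517/5000 ≈ 0.903400
step 6 [3y] bond c/2=3/160: DF=(319243/320000 − 3/160·(0.988800+0.959700+0.940500+0.927700+0.903400))/(1+3/160) = 2231/2500 ≈ 0.892400

1 1/2 618/625
2 1 9597/10000
3 3/2 1881/2000
4 2 9277/10000
5 5/2 4517/5000
6 3 2231/2500
f(1y,1.5y) = ((9597/10000)/(1881/2000) − 1)/(1/2) = 128/3135 ≈ 4.0829%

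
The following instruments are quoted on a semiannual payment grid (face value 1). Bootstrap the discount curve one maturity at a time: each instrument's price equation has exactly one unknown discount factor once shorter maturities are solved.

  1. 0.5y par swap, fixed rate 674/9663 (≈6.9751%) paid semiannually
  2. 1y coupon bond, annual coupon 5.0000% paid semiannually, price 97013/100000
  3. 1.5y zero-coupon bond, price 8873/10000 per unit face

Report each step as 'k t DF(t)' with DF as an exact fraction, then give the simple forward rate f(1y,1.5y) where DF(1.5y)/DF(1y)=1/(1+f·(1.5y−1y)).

step 1 [0.5y] swap r/2=337/9663: DF=(1 − 337/9663·(0))/(1+337/9663) = 9663/10000 ≈ 0.966300
step 2 [1y] bond c/2=1/40: DF=(97013/100000 − 1/40·(0.966300))/(1+1/40) = 9229/10000 ≈ 0.922900
step 3 [1.5y] zero: DF = P = 8873/10000 ≈ 0.887300

1 1/2 9663/10000
2 1 9229/10000
3 3/2 8873/10000
f(1y,1.5y) = ((9229/10000)/(8873/10000) − 1)/(1/2) = 712/8873 ≈ 8.0243%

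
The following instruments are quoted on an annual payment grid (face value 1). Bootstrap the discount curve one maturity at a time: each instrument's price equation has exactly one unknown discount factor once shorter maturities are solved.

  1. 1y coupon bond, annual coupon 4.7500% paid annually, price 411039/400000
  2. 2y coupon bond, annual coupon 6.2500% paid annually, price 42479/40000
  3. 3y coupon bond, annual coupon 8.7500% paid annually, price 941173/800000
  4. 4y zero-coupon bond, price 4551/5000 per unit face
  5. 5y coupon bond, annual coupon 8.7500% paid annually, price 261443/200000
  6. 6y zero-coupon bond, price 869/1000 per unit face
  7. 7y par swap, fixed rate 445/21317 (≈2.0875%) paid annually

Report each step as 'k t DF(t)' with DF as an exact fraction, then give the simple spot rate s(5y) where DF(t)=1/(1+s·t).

step 1 [1y] bond c/1=19/400: DF=(411039/400000 − 19/400·(0))/(1+19/400) = 981/1000 ≈ 0.981000
step 2 [2y] bond c/1=1/16: DF=(42479/40000 − 1/16·(0.981000))/(1+1/16) = 4709/5000 ≈ 0.941800
step 3 [3y] bond c/1=7/80: DF=(941173/800000 − 7/80·(0.981000+0.941800))/(1+7/80) = 9271/10000 ≈ 0.927100
step 4 [4y] zero: DF = P = 4551/5000 ≈ 0.910200
step 5 [5y] bond c/1=7/80: DF=(261443/200000 − 7/80·(0.981000+0.941800+0.927100+0.910200))/(1+7/80) = 1799/2000 ≈ 0.899500
step 6 [6y] zero: DF = P = 869/1000 ≈ 0.869000
step 7 [7y] swap r/1=445/21317: DF=(1 − 445/21317·(0.981000+0.941800+0.927100+0.910200+0.899500+0.869000))/(1+445/21317) = 1733/2000 ≈ 0.866500

1 1 981/1000
2 2 4709/5000
3 3 9271/10000
4 4 4551/5000
5 5 1799/2000
6 6 869/1000
7 7 1733/2000
s(5y) = (1/(1799/2000) − 1)/(5) = 201/8995 ≈ 2.2346%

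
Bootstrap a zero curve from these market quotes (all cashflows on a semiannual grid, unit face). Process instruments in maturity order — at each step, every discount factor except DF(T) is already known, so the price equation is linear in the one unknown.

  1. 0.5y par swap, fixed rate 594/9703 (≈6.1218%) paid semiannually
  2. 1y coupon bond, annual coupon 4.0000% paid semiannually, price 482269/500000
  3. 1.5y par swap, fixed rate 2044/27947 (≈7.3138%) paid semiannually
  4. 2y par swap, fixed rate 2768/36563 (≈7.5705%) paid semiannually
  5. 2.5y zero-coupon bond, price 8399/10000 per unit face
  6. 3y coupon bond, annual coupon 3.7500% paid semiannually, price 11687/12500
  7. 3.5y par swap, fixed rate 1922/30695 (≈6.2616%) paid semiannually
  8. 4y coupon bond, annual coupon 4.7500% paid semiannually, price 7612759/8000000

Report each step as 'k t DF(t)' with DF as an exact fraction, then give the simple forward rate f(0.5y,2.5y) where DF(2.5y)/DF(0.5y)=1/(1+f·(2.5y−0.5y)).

step 1 [0.5y] swap r/2=297/9703: DF=(1 − 297/9703·(0))/(1+297/9703) = 9703/10000 ≈ 0.970300
step 2 [1y] bond c/2=1/50: DF=(482269/500000 − 1/50·(0.970300))/(1+1/50) = 4633/5000 ≈ 0.926600
step 3 [1.5y] swap r/2=1022/27947: DF=(1 − 1022/27947·(0.970300+0.926600))/(1+1022/27947) = 4489/5000 ≈ 0.897800
step 4 [2y] swap r/2=1384/36563: DF=(1 − 1384/36563·(0.970300+0.926600+0.897800))/(1+1384/36563) = 1077/1250 ≈ 0.861600
step 5 [2.5y] zero: DF = P = 8399/10000 ≈ 0.839900
step 6 [3y] bond c/2=3/160: DF=(11687/12500 − 3/160·(0.970300+0.926600+0.897800+0.861600+0.839900))/(1+3/160) = 167/200 ≈ 0.835000
step 7 [3.5y] swap r/2=961/30695: DF=(1 − 961/30695·(0.970300+0.926600+0.897800+0.861600+0.839900+0.835000))/(1+961/30695) = 4039/5000 ≈ 0.807800
step 8 [4y] bond c/2=19/800: DF=(7612759/8000000 − 19/800·(0.970300+0.926600+0.897800+0.861600+0.839900+0.835000+0.807800))/(1+19/800) = 7871/10000 ≈ 0.787100

1 1/2 9703/10000
2 1 4633/5000
3 3/2 4489/5000
4 2 1077/1250
5 5/2 8399/10000
6 3 167/200
7 7/2 4039/5000
8 4 7871/10000
f(0.5y,2.5y) = ((9703/10000)/(8399/10000) − 1)/(2) = 652/8399 ≈ 7.7628%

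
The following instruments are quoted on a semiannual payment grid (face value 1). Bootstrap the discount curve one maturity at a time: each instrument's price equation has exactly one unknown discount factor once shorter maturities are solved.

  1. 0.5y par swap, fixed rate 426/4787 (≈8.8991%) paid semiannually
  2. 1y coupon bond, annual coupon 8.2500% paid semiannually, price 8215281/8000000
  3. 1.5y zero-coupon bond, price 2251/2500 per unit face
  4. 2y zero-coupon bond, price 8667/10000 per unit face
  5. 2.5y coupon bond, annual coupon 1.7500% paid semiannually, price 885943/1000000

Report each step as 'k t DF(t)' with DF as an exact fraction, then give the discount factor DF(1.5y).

1 1/2 4787/5000
2 1 9483/10000
3 3/2 2251/2500
4 2 8667/10000
5 5/2 529/625
DF(1.5y) = 2251/2500 ≈ 0.900400

step 1 [0.5y] swap r/2=213/4787: DF=(1 − 213/4787·(0))/(1+213/4787) = 4787/5000 ≈ 0.957400
step 2 [1y] bond c/2=33/800: DF=(8215281/8000000 − 33/800·(0.957400))/(1+33/800) = 9483/10000 ≈ 0.948300
step 3 [1.5y] zero: DF = P = 2251/2500 ≈ 0.900400
step 4 [2y] zero: DF = P = 8667/10000 ≈ 0.866700
step 5 [2.5y] bond c/2=7/800: DF=(885943/1000000 − 7/800·(0.957400+0.948300+0.900400+0.866700))/(1+7/800) = 529/625 ≈ 0.846400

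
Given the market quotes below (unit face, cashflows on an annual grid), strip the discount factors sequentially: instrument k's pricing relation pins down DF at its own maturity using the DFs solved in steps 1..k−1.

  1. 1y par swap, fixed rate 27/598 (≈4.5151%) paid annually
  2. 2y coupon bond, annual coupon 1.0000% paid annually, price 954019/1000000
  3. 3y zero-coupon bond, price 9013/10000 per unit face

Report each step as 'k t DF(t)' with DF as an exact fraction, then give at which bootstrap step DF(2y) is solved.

1 1 598/625
2 2 9351/10000
3 3 9013/10000
DF(2y) is solved at step 2

step 1 [1y] swap r/1=27/598: DF=(1 − 27/598·(0))/(1+27/598) = 598/625 ≈ 0.956800
step 2 [2y] bond c/1=1/100: DF=(954019/1000000 − 1/100·(0.956800))/(1+1/100) = 9351/10000 ≈ 0.935100
step 3 [3y] zero: DF = P = 9013/10000 ≈ 0.901300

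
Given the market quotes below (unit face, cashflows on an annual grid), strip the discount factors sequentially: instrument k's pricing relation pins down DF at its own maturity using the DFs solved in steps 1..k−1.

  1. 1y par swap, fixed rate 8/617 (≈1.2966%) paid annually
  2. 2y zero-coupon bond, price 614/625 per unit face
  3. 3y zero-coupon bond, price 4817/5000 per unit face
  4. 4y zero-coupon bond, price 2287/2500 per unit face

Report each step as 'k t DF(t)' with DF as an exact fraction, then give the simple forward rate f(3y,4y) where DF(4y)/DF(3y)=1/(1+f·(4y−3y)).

1 1 617/625
2 2 614/625
3 3 4817/5000
4 4 2287/2500
f(3y,4y) = ((4817/5000)/(2287/2500) − 1)/(1) = 243/4574 ≈ 5.3126%

step 1 [1y] swap r/1=8/617: DF=(1 − 8/617·(0))/(1+8/617) = 617/625 ≈ 0.987200
step 2 [2y] zero: DF = P = 614/625 ≈ 0.982400
step 3 [3y] zero: DF = P = 4817/5000 ≈ 0.963400
step 4 [4y] zero: DF = P = 2287/2500 ≈ 0.914800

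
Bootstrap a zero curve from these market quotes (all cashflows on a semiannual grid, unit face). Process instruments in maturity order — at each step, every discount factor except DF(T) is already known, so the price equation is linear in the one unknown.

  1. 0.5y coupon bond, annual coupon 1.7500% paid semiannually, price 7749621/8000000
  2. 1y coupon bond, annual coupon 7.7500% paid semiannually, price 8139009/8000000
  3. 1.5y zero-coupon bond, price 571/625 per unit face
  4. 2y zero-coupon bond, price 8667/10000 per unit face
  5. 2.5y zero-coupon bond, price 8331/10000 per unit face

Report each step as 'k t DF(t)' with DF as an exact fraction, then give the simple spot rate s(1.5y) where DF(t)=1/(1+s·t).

step 1 [0.5y] bond c/2=7/800: DF=(7749621/8000000 − 7/800·(0))/(1+7/800) = 9603/10000 ≈ 0.960300
step 2 [1y] bond c/2=31/800: DF=(8139009/8000000 − 31/800·(0.960300))/(1+31/800) = 2359/2500 ≈ 0.943600
step 3 [1.5y] zero: DF = P = 571/625 ≈ 0.913600
step 4 [2y] zero: DF = P = 8667/10000 ≈ 0.866700
step 5 [2.5y] zero: DF = P = 8331/10000 ≈ 0.833100

1 1/2 9603/10000
2 1 2359/2500
3 3/2 571/625
4 2 8667/10000
5 5/2 8331/10000
s(1.5y) = (1/(571/625) − 1)/(3/2) = 36/571 ≈ 6.3047%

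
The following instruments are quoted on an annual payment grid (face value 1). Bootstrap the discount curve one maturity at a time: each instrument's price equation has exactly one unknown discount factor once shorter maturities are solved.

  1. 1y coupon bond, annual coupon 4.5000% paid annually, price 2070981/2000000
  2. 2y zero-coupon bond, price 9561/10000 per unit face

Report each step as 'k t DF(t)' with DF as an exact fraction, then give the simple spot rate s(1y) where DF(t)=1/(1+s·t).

step 1 [1y] bond c/1=9/200: DF=(2070981/2000000 − 9/200·(0))/(1+9/200) = 9909/10000 ≈ 0.990900
step 2 [2y] zero: DF = P = 9561/10000 ≈ 0.956100

1 1 9909/10000
2 2 9561/10000
s(1y) = (1/(9909/10000) − 1)/(1) = 91/9909 ≈ 0.9184%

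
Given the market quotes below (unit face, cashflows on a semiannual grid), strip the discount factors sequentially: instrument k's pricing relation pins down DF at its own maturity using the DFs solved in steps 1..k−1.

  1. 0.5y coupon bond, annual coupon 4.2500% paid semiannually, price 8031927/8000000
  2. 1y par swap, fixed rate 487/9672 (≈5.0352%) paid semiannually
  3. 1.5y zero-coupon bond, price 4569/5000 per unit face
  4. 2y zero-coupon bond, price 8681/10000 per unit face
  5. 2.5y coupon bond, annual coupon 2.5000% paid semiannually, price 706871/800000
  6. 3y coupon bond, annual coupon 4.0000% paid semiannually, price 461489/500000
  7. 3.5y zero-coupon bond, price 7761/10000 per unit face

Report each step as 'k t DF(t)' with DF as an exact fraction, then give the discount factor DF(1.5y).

1 1/2 9831/10000
2 1 9513/10000
3 3/2 4569/5000
4 2 8681/10000
5 5/2 2067/2500
6 3 4079/5000
7 7/2 7761/10000
DF(1.5y) = 4569/5000 ≈ 0.913800

step 1 [0.5y] bond c/2=17/800: DF=(8031927/8000000 − 17/800·(0))/(1+17/800) = 9831/10000 ≈ 0.983100
step 2 [1y] swap r/2=487/19344: DF=(1 − 487/19344·(0.983100))/(1+487/19344) = 9513/10000 ≈ 0.951300
step 3 [1.5y] zero: DF = P = 4569/5000 ≈ 0.913800
step 4 [2y] zero: DF = P = 8681/10000 ≈ 0.868100
step 5 [2.5y] bond c/2=1/80: DF=(706871/800000 − 1/80·(0.983100+0.951300+0.913800+0.868100))/(1+1/80) = 2067/2500 ≈ 0.826800
step 6 [3y] bond c/2=1/50: DF=(461489/500000 − 1/50·(0.983100+0.951300+0.913800+0.868100+0.826800))/(1+1/50) = 4079/5000 ≈ 0.815800
step 7 [3.5y] zero: DF = P = 7761/10000 ≈ 0.776100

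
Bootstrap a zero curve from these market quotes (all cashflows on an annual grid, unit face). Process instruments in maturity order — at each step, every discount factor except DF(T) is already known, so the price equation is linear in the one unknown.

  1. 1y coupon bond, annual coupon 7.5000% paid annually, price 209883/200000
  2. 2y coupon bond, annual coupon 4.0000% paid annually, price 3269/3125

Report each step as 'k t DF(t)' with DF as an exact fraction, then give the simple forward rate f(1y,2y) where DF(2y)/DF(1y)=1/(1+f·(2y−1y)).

1 1 4881/5000
2 2 9683/10000
f(1y,2y) = ((4881/5000)/(9683/10000) − 1)/(1) = 79/9683 ≈ 0.8159%

step 1 [1y] bond c/1=3/40: DF=(209883/200000 − 3/40·(0))/(1+3/40) = 4881/5000 ≈ 0.976200
step 2 [2y] bond c/1=1/25: DF=(3269/3125 − 1/25·(0.976200))/(1+1/25) = 9683/10000 ≈ 0.968300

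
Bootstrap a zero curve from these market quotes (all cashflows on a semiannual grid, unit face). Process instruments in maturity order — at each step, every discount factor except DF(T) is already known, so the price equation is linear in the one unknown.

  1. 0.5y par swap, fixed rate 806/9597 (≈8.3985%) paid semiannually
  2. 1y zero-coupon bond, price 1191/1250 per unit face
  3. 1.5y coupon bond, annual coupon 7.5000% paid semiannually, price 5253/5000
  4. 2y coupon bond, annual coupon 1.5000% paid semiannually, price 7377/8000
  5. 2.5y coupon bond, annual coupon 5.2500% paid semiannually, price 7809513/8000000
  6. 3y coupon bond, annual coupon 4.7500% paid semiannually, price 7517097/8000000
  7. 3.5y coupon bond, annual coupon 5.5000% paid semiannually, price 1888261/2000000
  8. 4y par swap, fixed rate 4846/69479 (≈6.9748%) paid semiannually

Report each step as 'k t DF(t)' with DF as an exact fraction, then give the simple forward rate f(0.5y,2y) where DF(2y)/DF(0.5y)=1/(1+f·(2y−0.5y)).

step 1 [0.5y] swap r/2=403/9597: DF=(1 − 403/9597·(0))/(1+403/9597) = 9597/10000 ≈ 0.959700
step 2 [1y] zero: DF = P = 1191/1250 ≈ 0.952800
step 3 [1.5y] bond c/2=3/80: DF=(5253/5000 − 3/80·(0.959700+0.952800))/(1+3/80) = 1887/2000 ≈ 0.943500
step 4 [2y] bond c/2=3/400: DF=(7377/8000 − 3/400·(0.959700+0.952800+0.943500))/(1+3/400) = 447/500 ≈ 0.894000
step 5 [2.5y] bond c/2=21/800: DF=(7809513/8000000 − 21/800·(0.959700+0.952800+0.943500+0.894000))/(1+21/800) = 8553/10000 ≈ 0.855300
step 6 [3y] bond c/2=19/800: DF=(7517097/8000000 − 19/800·(0.959700+0.952800+0.943500+0.894000+0.855300))/(1+19/800) = 811/1000 ≈ 0.811000
step 7 [3.5y] bond c/2=11/400: DF=(1888261/2000000 − 11/400·(0.959700+0.952800+0.943500+0.894000+0.855300+0.811000))/(1+11/400) = 7739/10000 ≈ 0.773900
step 8 [4y] swap r/2=2423/69479: DF=(1 − 2423/69479·(0.959700+0.952800+0.943500+0.894000+0.855300+0.811000+0.773900))/(1+2423/69479) = 7577/10000 ≈ 0.757700

1 1/2 9597/10000
2 1 1191/1250
3 3/2 1887/2000
4 2 447/500
5 5/2 8553/10000
6 3 811/1000
7 7/2 7739/10000
8 4 7577/10000
f(0.5y,2y) = ((9597/10000)/(447/500) − 1)/(3/2) = 73/1490 ≈ 4.8993%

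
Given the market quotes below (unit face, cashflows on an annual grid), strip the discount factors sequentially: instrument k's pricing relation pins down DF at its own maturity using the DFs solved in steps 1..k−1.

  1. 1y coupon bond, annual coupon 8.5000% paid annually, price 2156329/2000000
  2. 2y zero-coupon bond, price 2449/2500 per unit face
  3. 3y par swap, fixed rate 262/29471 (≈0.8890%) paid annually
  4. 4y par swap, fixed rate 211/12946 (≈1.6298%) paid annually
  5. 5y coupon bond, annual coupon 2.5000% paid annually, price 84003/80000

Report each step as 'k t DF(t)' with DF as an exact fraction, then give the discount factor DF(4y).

step 1 [1y] bond c/1=17/200: DF=(2156329/2000000 − 17/200·(0))/(1+17/200) = 9937/10000 ≈ 0.993700
step 2 [2y] zero: DF = P = 2449/2500 ≈ 0.979600
step 3 [3y] swap r/1=262/29471: DF=(1 − 262/29471·(0.993700+0.979600))/(1+262/29471) = 4869/5000 ≈ 0.973800
step 4 [4y] swap r/1=211/12946: DF=(1 − 211/12946·(0.993700+0.979600+0.973800))/(1+211/12946) = 9367/10000 ≈ 0.936700
step 5 [5y] bond c/1=1/40: DF=(84003/80000 − 1/40·(0.993700+0.979600+0.973800+0.936700))/(1+1/40) = 9297/10000 ≈ 0.929700

1 1 9937/10000
2 2 2449/2500
3 3 4869/5000
4 4 9367/10000
5 5 9297/10000
DF(4y) = 9367/10000 ≈ 0.936700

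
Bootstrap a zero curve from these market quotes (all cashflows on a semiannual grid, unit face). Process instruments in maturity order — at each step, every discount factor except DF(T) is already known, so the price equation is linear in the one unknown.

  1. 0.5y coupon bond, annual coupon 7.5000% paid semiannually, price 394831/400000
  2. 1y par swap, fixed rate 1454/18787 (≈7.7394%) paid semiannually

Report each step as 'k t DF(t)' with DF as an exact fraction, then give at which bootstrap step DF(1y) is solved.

step 1 [0.5y] bond c/2=3/80: DF=(394831/400000 − 3/80·(0))/(1+3/80) = 4757/5000 ≈ 0.951400
step 2 [1y] swap r/2=727/18787: DF=(1 − 727/18787·(0.951400))/(1+727/18787) = 9273/10000 ≈ 0.927300

1 1/2 4757/5000
2 1 9273/10000
DF(1y) is solved at step 2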